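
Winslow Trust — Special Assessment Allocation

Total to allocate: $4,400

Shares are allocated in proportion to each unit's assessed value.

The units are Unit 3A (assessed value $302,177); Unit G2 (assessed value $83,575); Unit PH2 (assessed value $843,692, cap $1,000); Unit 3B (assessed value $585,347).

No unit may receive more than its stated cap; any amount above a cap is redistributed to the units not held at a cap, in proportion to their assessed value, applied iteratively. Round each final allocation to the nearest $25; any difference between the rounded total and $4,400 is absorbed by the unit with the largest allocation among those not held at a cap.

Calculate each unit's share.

Combined assessed value = 1,814,791.
Proportional shares (ignoring caps): Unit 3A 732.63; Unit G2 202.63; Unit PH2 2,045.55; Unit 3B 1,419.19.
Cap binds for Unit PH2 ($1,000); remaining pool $3,400 reallocated over remaining assessed value 971,099.
Redistributed shares: Unit 3A 1,057.98 → $1,050; Unit G2 292.61 → $300; Unit 3B 2,049.41 → $2,050.

Unit 3A: $1,050; Unit G2: $300; Unit PH2: $1,000; Unit 3B: $2,050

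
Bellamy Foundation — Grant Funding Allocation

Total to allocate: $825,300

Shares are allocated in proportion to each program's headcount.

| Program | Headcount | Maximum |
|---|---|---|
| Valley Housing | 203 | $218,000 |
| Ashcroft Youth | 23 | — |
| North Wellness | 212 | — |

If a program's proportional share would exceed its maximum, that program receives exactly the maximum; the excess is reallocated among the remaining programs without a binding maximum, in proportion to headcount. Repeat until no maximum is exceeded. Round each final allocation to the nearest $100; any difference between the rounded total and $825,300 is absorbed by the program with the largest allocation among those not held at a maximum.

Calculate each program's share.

Valley Housing: $218,000; Ashcroft Youth: $59,400; North Wellness: $547,900

Total headcount = 438.
Pro-rata shares before constraints: Valley Housing 382,502.05; Ashcroft Youth 43,337.67; North Wellness 399,460.27.
Capped: Valley Housing ($218,000); balance $607,300 reallocated over remaining headcount 235.
Shares after redistribution: Ashcroft Youth 59,437.87 → $59,400; North Wellness 547,862.13 → $547,900.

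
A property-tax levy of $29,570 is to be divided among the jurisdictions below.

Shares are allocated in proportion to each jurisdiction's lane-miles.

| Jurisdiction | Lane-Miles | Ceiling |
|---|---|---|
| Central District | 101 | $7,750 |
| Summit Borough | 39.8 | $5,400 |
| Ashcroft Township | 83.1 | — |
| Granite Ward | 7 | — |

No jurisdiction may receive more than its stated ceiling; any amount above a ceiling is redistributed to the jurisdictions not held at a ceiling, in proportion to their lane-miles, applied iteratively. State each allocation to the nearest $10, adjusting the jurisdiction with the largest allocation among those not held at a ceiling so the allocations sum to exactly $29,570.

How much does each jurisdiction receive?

Sum of lane-miles: 230.9.
Proportional shares (ignoring caps): Central District 12,934.47; Summit Borough 5,096.95; Ashcroft Township 10,642.13; Granite Ward 896.45.
Capped: Central District ($7,750); remaining pool $21,820 reallocated over remaining lane-miles 129.9.
Capped: Summit Borough ($5,400); remaining pool $16,420 reallocated over remaining lane-miles 90.1.
Shares after redistribution: Ashcroft Township 15,144.31 → $15,140; Granite Ward 1,275.69 → $1,280.

Central District: $7,750 | Summit Borough: $5,400 | Ashcroft Township: $15,140 | Granite Ward: $1,280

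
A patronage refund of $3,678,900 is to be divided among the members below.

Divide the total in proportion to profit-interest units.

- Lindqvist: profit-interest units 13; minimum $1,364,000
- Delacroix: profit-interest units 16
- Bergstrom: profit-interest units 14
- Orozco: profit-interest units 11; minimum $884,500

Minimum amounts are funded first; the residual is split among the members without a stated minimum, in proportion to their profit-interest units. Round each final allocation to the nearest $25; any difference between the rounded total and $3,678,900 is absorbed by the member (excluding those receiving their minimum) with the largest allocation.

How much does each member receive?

Fund the minimums — Lindqvist $1,364,000; Orozco $884,500. Balance $1,430,400.
Balance split over remaining profit-interest units 30: Delacroix 762,880.00 → $762,875; Bergstrom 667,520.00 → $667,525.

Lindqvist: $1,364,000 · Delacroix: $762,875 · Bergstrom: $667,525 · Orozco: $884,500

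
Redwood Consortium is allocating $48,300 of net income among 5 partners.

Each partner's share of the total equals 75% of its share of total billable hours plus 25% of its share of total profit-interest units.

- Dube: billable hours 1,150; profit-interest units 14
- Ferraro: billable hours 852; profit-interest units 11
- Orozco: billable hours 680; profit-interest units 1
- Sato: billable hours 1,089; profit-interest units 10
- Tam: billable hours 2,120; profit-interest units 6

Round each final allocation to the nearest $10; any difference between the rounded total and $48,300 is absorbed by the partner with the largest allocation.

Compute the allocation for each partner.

Dube: $11,100; Ferraro: $8,400; Orozco: $4,470; Sato: $9,570; Tam: $14,760

Totals — billable hours 5,891, profit-interest units 42.
Combined weights (75% billable hours + 25% profit-interest units): Dube 0.2297; Ferraro 0.1739; Orozco 0.0925; Sato 0.1982; Tam 0.3056.
Pro-rata amounts: Dube 11,096.59; Ferraro 8,401.63; Orozco 4,468.96; Sato 9,571.49; Tam 14,761.33.
At nearest $10: Dube $11,100; Ferraro $8,400; Orozco $4,470; Sato $9,570; Tam $14,760. Sum = $48,300.
Sum already equals the total — no adjustment.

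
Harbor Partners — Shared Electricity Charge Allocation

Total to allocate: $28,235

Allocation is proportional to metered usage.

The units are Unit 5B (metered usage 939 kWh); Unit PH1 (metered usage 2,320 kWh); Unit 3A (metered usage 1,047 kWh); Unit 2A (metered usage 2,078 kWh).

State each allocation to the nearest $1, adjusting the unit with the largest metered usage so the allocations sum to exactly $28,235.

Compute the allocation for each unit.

Unit 5B: $4,153 · Unit PH1: $10,260 · Unit 3A: $4,631 · Unit 2A: $9,191

Total metered usage = 939 + 2,320 + 1,047 + 2,078 = 6,384.
Pro-rata amounts: Unit 5B 4,152.99; Unit PH1 10,260.84; Unit 3A 4,630.65; Unit 2A 9,190.53.
After rounding ($1): Unit 5B $4,153; Unit PH1 $10,261; Unit 3A $4,631; Unit 2A $9,191. Sum = $28,236.
Difference $28,235 − $28,236 = −$1 applied to largest metered usage (Unit PH1): Unit PH1 becomes $10,260.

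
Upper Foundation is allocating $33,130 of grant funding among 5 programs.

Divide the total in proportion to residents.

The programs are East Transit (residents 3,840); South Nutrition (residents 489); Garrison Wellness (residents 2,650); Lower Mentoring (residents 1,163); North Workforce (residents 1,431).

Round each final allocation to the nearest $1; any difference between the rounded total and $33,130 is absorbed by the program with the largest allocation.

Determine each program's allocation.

East Transit: $13,290 · South Nutrition: $1,692 · Garrison Wellness: $9,171 · Lower Mentoring: $4,025 · North Workforce: $4,952

Total residents = 9,573.
Raw shares: East Transit 3,840/9,573 × $33,130 = 13,289.38; South Nutrition 489/9,573 × $33,130 = 1,692.32; Garrison Wellness 2,650/9,573 × $33,130 = 9,171.05; Lower Mentoring 1,163/9,573 × $33,130 = 4,024.88; North Workforce 1,431/9,573 × $33,130 = 4,952.37.
At nearest $1: East Transit $13,289; South Nutrition $1,692; Garrison Wellness $9,171; Lower Mentoring $4,025; North Workforce $4,952. Sum = $33,129.
Difference $33,130 − $33,129 = +$1 applied to largest allocation (East Transit): East Transit becomes $13,290.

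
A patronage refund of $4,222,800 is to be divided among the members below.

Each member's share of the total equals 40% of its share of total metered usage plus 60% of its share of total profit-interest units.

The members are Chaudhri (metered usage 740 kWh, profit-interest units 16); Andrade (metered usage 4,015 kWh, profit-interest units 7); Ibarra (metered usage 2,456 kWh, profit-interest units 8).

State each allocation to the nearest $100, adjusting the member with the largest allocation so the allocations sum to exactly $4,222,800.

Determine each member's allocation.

Metered usage total 7,211; profit-interest units total 31.
Combined weights (40% metered usage + 60% profit-interest units): Chaudhri 0.3507; Andrade 0.3582; Ibarra 0.2911.
Proportional shares: Chaudhri 1,481,044.98; Andrade 1,512,603.44; Ibarra 1,229,151.57.
After rounding ($100): Chaudhri $1,481,000; Andrade $1,512,600; Ibarra $1,229,200. Sum = $4,222,800.
No rounding difference to absorb.

Chaudhri: $1,481,000 | Andrade: $1,512,600 | Ibarra: $1,229,200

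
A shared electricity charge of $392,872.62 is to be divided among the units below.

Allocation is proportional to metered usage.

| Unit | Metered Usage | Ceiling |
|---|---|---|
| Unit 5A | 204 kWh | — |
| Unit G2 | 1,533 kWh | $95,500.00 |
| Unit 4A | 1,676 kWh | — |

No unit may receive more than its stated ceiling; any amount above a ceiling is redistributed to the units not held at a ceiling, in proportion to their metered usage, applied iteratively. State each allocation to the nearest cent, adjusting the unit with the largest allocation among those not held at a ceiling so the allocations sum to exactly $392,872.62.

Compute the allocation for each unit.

Unit 5A: $32,268.09; Unit G2: $95,500.00; Unit 4A: $265,104.53

Total metered usage = 3,413.
Pro-rata shares before constraints: Unit 5A 23,482.5709; Unit G2 176,464.6137; Unit 4A 192,925.4354.
Held at cap: Unit G2 ($95,500.00); residual $297,372.62 reallocated over remaining metered usage 1,880.
Shares after redistribution: Unit 5A 32,268.0928 → $32,268.09; Unit 4A 265,104.5272 → $265,104.53.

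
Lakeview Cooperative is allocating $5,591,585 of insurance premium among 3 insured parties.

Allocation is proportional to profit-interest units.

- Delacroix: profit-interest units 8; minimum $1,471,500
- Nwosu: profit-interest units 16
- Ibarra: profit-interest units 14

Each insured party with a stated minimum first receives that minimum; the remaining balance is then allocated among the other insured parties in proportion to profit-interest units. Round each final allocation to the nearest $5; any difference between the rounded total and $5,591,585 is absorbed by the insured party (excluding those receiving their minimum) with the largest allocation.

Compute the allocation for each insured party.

Delacroix: $1,471,500 | Nwosu: $2,197,380 | Ibarra: $1,922,705

Minimums first: Delacroix $1,471,500. Balance $4,120,085.
Balance split over remaining profit-interest units 30: Nwosu 2,197,378.67 → $2,197,380; Ibarra 1,922,706.33 → $1,922,705.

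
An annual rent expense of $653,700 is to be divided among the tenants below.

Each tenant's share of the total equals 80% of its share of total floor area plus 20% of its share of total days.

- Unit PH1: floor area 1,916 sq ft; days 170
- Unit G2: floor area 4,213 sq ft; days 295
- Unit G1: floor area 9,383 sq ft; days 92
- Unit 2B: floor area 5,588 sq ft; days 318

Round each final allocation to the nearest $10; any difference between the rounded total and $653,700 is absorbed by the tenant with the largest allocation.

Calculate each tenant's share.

Totals — floor area 21,100, days 875.
Blended shares (80% floor area + 20% days): Unit PH1 0.1115; Unit G2 0.2272; Unit G1 0.3768; Unit 2B 0.2846.
Raw shares: Unit PH1 72,888.66; Unit G2 148,496.56; Unit G1 246,302.48; Unit 2B 186,012.30.
After rounding ($10): Unit PH1 $72,890; Unit G2 $148,500; Unit G1 $246,300; Unit 2B $186,010. Sum = $653,700.
Sum already equals the total — no adjustment.

Unit PH1: $72,890 | Unit G2: $148,500 | Unit G1: $246,300 | Unit 2B: $186,010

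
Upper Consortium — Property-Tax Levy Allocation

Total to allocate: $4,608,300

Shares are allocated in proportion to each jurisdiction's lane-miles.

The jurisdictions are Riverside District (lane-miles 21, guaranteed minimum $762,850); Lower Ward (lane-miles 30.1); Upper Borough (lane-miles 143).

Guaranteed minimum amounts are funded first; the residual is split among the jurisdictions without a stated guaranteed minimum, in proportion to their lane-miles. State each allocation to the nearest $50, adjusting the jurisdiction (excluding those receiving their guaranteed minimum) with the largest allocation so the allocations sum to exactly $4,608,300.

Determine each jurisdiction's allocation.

Riverside District: $762,850 | Lower Ward: $668,700 | Upper Borough: $3,176,750

Guaranteed amounts: Riverside District $762,850. Remaining pool $3,845,450.
Remaining pool split over remaining lane-miles 173.1: Lower Ward 668,677.33 → $668,700; Upper Borough 3,176,772.67 → $3,176,750.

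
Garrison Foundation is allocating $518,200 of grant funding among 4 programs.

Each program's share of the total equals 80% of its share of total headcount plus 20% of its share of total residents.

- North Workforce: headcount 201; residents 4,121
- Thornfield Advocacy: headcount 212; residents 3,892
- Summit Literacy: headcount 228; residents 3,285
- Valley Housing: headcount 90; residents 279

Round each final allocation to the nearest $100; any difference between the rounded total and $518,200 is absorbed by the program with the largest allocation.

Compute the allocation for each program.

Headcount total 731; residents total 11,577.
Composite weights (80% headcount + 20% residents): North Workforce 0.2912; Thornfield Advocacy 0.2992; Summit Literacy 0.3063; Valley Housing 0.1033.
Raw shares: North Workforce 150,881.97; Thornfield Advocacy 155,070.16; Summit Literacy 158,709.97; Valley Housing 53,537.89.
At nearest $100: North Workforce $150,900; Thornfield Advocacy $155,100; Summit Literacy $158,700; Valley Housing $53,500. Sum = $518,200.
Sum already equals the total — no adjustment.

North Workforce: $150,900 | Thornfield Advocacy: $155,100 | Summit Literacy: $158,700 | Valley Housing: $53,500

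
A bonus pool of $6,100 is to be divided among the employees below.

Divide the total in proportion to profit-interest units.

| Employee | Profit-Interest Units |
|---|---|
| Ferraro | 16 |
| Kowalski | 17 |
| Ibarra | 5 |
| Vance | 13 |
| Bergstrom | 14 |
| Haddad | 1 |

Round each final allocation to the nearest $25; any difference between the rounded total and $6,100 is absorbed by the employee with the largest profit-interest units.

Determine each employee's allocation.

Total profit-interest units = 16 + 17 + 5 + 13 + 14 + 1 = 66.
Proportional shares: Ferraro 1,478.79; Kowalski 1,571.21; Ibarra 462.12; Vance 1,201.52; Bergstrom 1,293.94; Haddad 92.42.
Rounded to nearest $25: Ferraro $1,475; Kowalski $1,575; Ibarra $450; Vance $1,200; Bergstrom $1,300; Haddad $100. Sum = $6,100.
Sum already equals the total — no adjustment.

Ferraro: $1,475 | Kowalski: $1,575 | Ibarra: $450 | Vance: $1,200 | Bergstrom: $1,300 | Haddad: $100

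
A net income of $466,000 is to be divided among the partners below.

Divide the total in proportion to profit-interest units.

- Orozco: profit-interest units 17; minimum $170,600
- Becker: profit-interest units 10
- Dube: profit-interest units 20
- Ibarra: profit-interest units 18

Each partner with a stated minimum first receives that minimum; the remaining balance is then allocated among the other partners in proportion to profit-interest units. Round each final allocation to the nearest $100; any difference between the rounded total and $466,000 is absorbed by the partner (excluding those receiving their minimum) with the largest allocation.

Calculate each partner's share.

Guaranteed amounts: Orozco $170,600. Residual $295,400.
Residual split over remaining profit-interest units 48: Becker 61,541.67 → $61,500; Dube 123,083.33 → $123,100; Ibarra 110,775.00 → $110,800.

Orozco: $170,600 | Becker: $61,500 | Dube: $123,100 | Ibarra: $110,800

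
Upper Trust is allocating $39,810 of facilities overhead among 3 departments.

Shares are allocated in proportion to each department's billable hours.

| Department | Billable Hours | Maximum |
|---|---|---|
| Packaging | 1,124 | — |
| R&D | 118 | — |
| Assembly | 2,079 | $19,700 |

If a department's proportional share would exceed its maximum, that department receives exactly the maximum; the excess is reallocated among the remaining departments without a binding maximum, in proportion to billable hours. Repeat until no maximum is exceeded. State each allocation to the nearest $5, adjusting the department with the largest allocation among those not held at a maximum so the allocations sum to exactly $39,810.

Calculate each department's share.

Packaging: $18,200 | R&D: $1,910 | Assembly: $19,700

Sum of billable hours: 3,321.
Proportional shares (ignoring caps): Packaging 13,473.79; R&D 1,414.51; Assembly 24,921.71.
Held at cap: Assembly ($19,700); balance $20,110 reallocated over remaining billable hours 1,242.
Remaining shares: Packaging 18,199.39 → $18,200; R&D 1,910.61 → $1,910.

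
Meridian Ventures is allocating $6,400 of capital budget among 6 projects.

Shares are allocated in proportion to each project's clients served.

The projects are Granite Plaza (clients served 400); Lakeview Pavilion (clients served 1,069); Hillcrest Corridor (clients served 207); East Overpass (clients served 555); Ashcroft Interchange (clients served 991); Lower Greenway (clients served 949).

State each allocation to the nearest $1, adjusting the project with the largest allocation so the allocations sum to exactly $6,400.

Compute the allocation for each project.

Clients served total: 4,171.
Unrounded shares: Granite Plaza 400/4,171 × $6,400 = 613.76; Lakeview Pavilion 1,069/4,171 × $6,400 = 1,640.28; Hillcrest Corridor 207/4,171 × $6,400 = 317.62; East Overpass 555/4,171 × $6,400 = 851.59; Ashcroft Interchange 991/4,171 × $6,400 = 1,520.59; Lower Greenway 949/4,171 × $6,400 = 1,456.15.
At nearest $1: Granite Plaza $614; Lakeview Pavilion $1,640; Hillcrest Corridor $318; East Overpass $852; Ashcroft Interchange $1,521; Lower Greenway $1,456. Sum = $6,401.
Difference $6,400 − $6,401 = −$1 applied to largest allocation (Lakeview Pavilion): Lakeview Pavilion becomes $1,639.

Granite Plaza: $614; Lakeview Pavilion: $1,639; Hillcrest Corridor: $318; East Overpass: $852; Ashcroft Interchange: $1,521; Lower Greenway: $1,456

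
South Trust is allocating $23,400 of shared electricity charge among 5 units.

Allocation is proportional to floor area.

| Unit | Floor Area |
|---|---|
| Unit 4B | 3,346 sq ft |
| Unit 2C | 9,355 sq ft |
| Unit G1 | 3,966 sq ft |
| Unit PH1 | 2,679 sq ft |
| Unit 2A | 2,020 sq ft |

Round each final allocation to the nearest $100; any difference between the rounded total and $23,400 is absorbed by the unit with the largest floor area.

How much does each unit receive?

Unit 4B: $3,700; Unit 2C: $10,300; Unit G1: $4,300; Unit PH1: $2,900; Unit 2A: $2,200

Combined floor area = 21,366.
Raw shares: Unit 4B 3,346/21,366 × $23,400 = 3,664.53; Unit 2C 9,355/21,366 × $23,400 = 10,245.58; Unit G1 3,966/21,366 × $23,400 = 4,343.56; Unit PH1 2,679/21,366 × $23,400 = 2,934.04; Unit 2A 2,020/21,366 × $23,400 = 2,212.30.
Rounded to nearest $100: Unit 4B $3,700; Unit 2C $10,200; Unit G1 $4,300; Unit PH1 $2,900; Unit 2A $2,200. Sum = $23,300.
Difference $23,400 − $23,300 = +$100 applied to largest floor area (Unit 2C): Unit 2C becomes $10,300.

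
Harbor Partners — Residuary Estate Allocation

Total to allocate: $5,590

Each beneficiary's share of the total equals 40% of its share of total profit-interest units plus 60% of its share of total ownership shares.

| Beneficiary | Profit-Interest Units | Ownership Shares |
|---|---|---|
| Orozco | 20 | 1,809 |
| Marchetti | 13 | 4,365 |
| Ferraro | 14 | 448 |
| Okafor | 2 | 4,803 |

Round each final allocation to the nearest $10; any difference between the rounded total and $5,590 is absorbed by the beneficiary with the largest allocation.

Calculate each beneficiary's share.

Orozco: $1,440 · Marchetti: $1,880 · Ferraro: $770 · Okafor: $1,500

Profit-interest units total 49; ownership shares total 11,425.
Composite weights (40% profit-interest units + 60% ownership shares): Orozco 0.2583; Marchetti 0.3354; Ferraro 0.1378; Okafor 0.2686.
Unrounded shares: Orozco 1,443.72; Marchetti 1,874.64; Ferraro 770.38; Okafor 1,501.27.
After rounding ($10): Orozco $1,440; Marchetti $1,870; Ferraro $770; Okafor $1,500. Sum = $5,580.
Difference $5,590 − $5,580 = +$10 applied to largest allocation (Marchetti): Marchetti becomes $1,880.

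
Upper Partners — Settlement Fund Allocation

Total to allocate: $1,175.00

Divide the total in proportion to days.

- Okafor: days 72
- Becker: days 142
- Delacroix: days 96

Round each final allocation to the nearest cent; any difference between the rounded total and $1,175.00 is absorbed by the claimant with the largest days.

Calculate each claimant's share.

Okafor: $272.90 · Becker: $538.23 · Delacroix: $363.87

Days total: 72 + 142 + 96 = 310.
Unrounded shares: Okafor 272.9032; Becker 538.2258; Delacroix 363.8710.
Rounded to nearest cent: Okafor $272.90; Becker $538.23; Delacroix $363.87. Sum = $1,175.00.
No rounding difference to absorb.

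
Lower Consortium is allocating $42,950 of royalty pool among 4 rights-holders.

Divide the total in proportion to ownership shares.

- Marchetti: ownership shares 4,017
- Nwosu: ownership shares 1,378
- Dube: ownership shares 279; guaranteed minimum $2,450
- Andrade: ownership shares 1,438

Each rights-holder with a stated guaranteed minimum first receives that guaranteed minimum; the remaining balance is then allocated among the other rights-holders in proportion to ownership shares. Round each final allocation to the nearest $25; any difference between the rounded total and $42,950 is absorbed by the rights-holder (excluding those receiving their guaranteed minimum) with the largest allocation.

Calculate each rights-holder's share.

Marchetti: $23,800; Nwosu: $8,175; Dube: $2,450; Andrade: $8,525

Fund the minimums — Dube $2,450. Remaining pool $40,500.
Remaining pool split over remaining ownership shares 6,833: Marchetti 23,809.23 → $23,800; Nwosu 8,167.57 → $8,175; Andrade 8,523.20 → $8,525.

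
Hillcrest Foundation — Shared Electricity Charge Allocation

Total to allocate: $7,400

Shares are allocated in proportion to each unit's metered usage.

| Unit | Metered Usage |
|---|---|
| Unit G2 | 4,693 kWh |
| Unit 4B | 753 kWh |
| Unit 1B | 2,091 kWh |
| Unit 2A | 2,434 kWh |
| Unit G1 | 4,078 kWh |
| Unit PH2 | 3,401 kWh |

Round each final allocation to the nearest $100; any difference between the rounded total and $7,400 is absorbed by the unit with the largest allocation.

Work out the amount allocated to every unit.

Metered usage total: 17,450.
Proportional shares: Unit G2 4,693/17,450 × $7,400 = 1,990.15; Unit 4B 753/17,450 × $7,400 = 319.32; Unit 1B 2,091/17,450 × $7,400 = 886.73; Unit 2A 2,434/17,450 × $7,400 = 1,032.18; Unit G1 4,078/17,450 × $7,400 = 1,729.35; Unit PH2 3,401/17,450 × $7,400 = 1,442.26.
At nearest $100: Unit G2 $2,000; Unit 4B $300; Unit 1B $900; Unit 2A $1,000; Unit G1 $1,700; Unit PH2 $1,400. Sum = $7,300.
Difference $7,400 − $7,300 = +$100 applied to largest allocation (Unit G2): Unit G2 becomes $2,100.

Unit G2: $2,100 · Unit 4B: $300 · Unit 1B: $900 · Unit 2A: $1,000 · Unit G1: $1,700 · Unit PH2: $1,400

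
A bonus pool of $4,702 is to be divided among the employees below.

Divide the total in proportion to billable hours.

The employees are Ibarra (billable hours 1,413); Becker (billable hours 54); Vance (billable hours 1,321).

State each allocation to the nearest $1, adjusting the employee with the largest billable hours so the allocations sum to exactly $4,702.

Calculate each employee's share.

Total billable hours = 1,413 + 54 + 1,321 = 2,788.
Pro-rata amounts: Ibarra 2,383.04; Becker 91.07; Vance 2,227.88.
Rounded to nearest $1: Ibarra $2,383; Becker $91; Vance $2,228. Sum = $4,702.
Rounded total matches; no reconciliation needed.

Ibarra: $2,383; Becker: $91; Vance: $2,228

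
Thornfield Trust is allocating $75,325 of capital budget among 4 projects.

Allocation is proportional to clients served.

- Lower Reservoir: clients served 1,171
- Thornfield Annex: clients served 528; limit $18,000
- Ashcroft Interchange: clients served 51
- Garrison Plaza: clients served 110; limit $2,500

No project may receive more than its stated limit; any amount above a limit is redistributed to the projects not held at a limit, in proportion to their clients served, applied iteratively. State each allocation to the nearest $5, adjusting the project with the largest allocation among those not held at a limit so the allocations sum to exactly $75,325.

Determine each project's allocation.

Lower Reservoir: $52,535 | Thornfield Annex: $18,000 | Ashcroft Interchange: $2,290 | Garrison Plaza: $2,500

Combined clients served = 1,860.
Unconstrained shares: Lower Reservoir 47,422.35; Thornfield Annex 21,382.58; Ashcroft Interchange 2,065.36; Garrison Plaza 4,454.70.
Held at cap: Thornfield Annex ($18,000), Garrison Plaza ($2,500); remaining pool $54,825 reallocated over remaining clients served 1,222.
Shares after redistribution: Lower Reservoir 52,536.89 → $52,535; Ashcroft Interchange 2,288.11 → $2,290.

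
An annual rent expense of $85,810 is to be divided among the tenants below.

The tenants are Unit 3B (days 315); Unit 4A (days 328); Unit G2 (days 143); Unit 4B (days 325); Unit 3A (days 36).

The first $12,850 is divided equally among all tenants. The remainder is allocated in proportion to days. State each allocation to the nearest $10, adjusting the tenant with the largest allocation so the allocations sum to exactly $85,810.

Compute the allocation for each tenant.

Unit 3B: $22,610 · Unit 4A: $23,430 · Unit G2: $11,670 · Unit 4B: $23,240 · Unit 3A: $4,860

$12,850 shared equally gives $2,570 per tenant.
Remainder $72,960 by days (total 1,147): Unit 3B 20,036.97 → $20,040; Unit 4A 20,863.89 → $20,860; Unit G2 9,096.15 → $9,100; Unit 4B 20,673.06 → $20,670; Unit 3A 2,289.94 → $2,290.
Totals: Unit 3B $2,570 + $20,040 = $22,610; Unit 4A $2,570 + $20,860 = $23,430; Unit G2 $2,570 + $9,100 = $11,670; Unit 4B $2,570 + $20,670 = $23,240; Unit 3A $2,570 + $2,290 = $4,860.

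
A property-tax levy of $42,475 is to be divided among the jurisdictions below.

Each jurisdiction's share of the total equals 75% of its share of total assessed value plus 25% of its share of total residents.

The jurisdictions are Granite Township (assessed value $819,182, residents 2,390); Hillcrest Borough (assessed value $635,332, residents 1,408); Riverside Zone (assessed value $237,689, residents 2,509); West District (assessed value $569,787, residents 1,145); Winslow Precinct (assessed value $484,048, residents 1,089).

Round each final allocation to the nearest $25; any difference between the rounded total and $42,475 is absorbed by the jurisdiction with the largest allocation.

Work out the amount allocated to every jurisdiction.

Granite Township: $12,475; Hillcrest Borough: $9,125; Riverside Zone: $5,875; West District: $8,025; Winslow Precinct: $6,975

Totals — assessed value 2,746,038, residents 8,541.
Composite weights (75% assessed value + 25% residents): Granite Township 0.2937; Hillcrest Borough 0.2147; Riverside Zone 0.1384; West District 0.1891; Winslow Precinct 0.1641.
Unrounded shares: Granite Township 12,474.58; Hillcrest Borough 9,120.88; Riverside Zone 5,876.74; West District 8,033.53; Winslow Precinct 6,969.26.
After rounding ($25): Granite Township $12,475; Hillcrest Borough $9,125; Riverside Zone $5,875; West District $8,025; Winslow Precinct $6,975. Sum = $42,475.
Rounded total matches; no reconciliation needed.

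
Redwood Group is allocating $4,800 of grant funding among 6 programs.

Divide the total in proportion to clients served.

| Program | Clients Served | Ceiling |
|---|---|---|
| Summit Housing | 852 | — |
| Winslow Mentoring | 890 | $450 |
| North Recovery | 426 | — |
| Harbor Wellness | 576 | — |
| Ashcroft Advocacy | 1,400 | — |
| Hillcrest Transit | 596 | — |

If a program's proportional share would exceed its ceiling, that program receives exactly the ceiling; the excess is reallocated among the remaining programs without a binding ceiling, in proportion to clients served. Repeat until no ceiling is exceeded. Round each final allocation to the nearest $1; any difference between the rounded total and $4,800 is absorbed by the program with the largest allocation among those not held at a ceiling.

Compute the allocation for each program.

Total clients served = 4,740.
Pro-rata shares before constraints: Summit Housing 862.78; Winslow Mentoring 901.27; North Recovery 431.39; Harbor Wellness 583.29; Ashcroft Advocacy 1,417.72; Hillcrest Transit 603.54.
Capped: Winslow Mentoring ($450); remaining pool $4,350 reallocated over remaining clients served 3,850.
Redistributed shares: Summit Housing 962.65 → $963; North Recovery 481.32 → $481; Harbor Wellness 650.81 → $651; Ashcroft Advocacy 1,581.82 → $1,582; Hillcrest Transit 673.40 → $673.

Summit Housing: $963 · Winslow Mentoring: $450 · North Recovery: $481 · Harbor Wellness: $651 · Ashcroft Advocacy: $1,582 · Hillcrest Transit: $673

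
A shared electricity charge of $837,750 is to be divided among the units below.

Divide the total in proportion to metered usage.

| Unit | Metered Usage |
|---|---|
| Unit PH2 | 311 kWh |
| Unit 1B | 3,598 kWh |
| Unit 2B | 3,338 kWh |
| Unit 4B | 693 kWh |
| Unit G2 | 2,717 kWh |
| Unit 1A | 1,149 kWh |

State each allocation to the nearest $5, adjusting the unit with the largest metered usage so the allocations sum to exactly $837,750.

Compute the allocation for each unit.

Sum of metered usage: 11,806.
Pro-rata amounts: Unit PH2 311/11,806 × $837,750 = 22,068.46; Unit 1B 3,598/11,806 × $837,750 = 255,312.93; Unit 2B 3,338/11,806 × $837,750 = 236,863.42; Unit 4B 693/11,806 × $837,750 = 49,175.06; Unit G2 2,717/11,806 × $837,750 = 192,797.45; Unit 1A 1,149/11,806 × $837,750 = 81,532.67.
After rounding ($5): Unit PH2 $22,070; Unit 1B $255,315; Unit 2B $236,865; Unit 4B $49,175; Unit G2 $192,795; Unit 1A $81,535. Sum = $837,755.
Difference $837,750 − $837,755 = −$5 applied to largest metered usage (Unit 1B): Unit 1B becomes $255,310.

Unit PH2: $22,070; Unit 1B: $255,310; Unit 2B: $236,865; Unit 4B: $49,175; Unit G2: $192,795; Unit 1A: $81,535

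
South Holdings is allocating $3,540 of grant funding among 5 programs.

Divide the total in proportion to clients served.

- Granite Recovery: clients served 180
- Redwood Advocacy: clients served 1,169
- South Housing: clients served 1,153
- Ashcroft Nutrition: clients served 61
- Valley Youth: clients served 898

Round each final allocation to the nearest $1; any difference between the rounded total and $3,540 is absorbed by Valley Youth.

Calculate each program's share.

Sum of clients served: 3,461.
Pro-rata amounts: Granite Recovery 180/3,461 × $3,540 = 184.11; Redwood Advocacy 1,169/3,461 × $3,540 = 1,195.68; South Housing 1,153/3,461 × $3,540 = 1,179.32; Ashcroft Nutrition 61/3,461 × $3,540 = 62.39; Valley Youth 898/3,461 × $3,540 = 918.498.
At nearest $1: Granite Recovery $184; Redwood Advocacy $1,196; South Housing $1,179; Ashcroft Nutrition $62; Valley Youth $918. Sum = $3,539.
Difference $3,540 − $3,539 = +$1 applied to Valley Youth: Valley Youth becomes $919.

Granite Recovery: $184 | Redwood Advocacy: $1,196 | South Housing: $1,179 | Ashcroft Nutrition: $62 | Valley Youth: $919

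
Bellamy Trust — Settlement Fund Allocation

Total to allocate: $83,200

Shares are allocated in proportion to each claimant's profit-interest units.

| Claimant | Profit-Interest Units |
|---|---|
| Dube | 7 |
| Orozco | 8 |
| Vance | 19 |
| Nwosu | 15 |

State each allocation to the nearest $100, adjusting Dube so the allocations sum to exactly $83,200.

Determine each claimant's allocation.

Dube: $11,800 | Orozco: $13,600 | Vance: $32,300 | Nwosu: $25,500

Combined profit-interest units = 49.
Unrounded shares: Dube 7/49 × $83,200 = 11,885.71; Orozco 8/49 × $83,200 = 13,583.67; Vance 19/49 × $83,200 = 32,261.22; Nwosu 15/49 × $83,200 = 25,469.39.
At nearest $100: Dube $11,900; Orozco $13,600; Vance $32,300; Nwosu $25,500. Sum = $83,300.
Difference $83,200 − $83,300 = −$100 applied to Dube: Dube becomes $11,800.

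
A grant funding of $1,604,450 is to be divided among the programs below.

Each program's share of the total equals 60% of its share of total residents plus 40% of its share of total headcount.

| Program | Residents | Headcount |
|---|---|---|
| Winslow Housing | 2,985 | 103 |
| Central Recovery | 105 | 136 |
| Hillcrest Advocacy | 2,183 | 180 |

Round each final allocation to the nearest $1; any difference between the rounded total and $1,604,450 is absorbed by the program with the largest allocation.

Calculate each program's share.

Residents total 5,273; headcount total 419.
Blended shares (60% residents + 40% headcount): Winslow Housing 0.4380; Central Recovery 0.1418; Hillcrest Advocacy 0.4202.
Unrounded shares: Winslow Housing 702,723.75; Central Recovery 227,479.87; Hillcrest Advocacy 674,246.38.
After rounding ($1): Winslow Housing $702,724; Central Recovery $227,480; Hillcrest Advocacy $674,246. Sum = $1,604,450.
Rounded total matches; no reconciliation needed.

Winslow Housing: $702,724 | Central Recovery: $227,480 | Hillcrest Advocacy: $674,246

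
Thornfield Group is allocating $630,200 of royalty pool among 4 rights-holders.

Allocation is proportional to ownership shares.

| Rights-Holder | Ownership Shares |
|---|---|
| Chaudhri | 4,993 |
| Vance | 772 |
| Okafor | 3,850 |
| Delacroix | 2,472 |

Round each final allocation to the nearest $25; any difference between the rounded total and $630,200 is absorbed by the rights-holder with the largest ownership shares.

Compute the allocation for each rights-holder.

Chaudhri: $260,350 | Vance: $40,250 | Okafor: $200,725 | Delacroix: $128,875

Total ownership shares = 12,087.
Proportional shares: Chaudhri 4,993/12,087 × $630,200 = 260,328.34; Vance 772/12,087 × $630,200 = 40,251.05; Okafor 3,850/12,087 × $630,200 = 200,733.85; Delacroix 2,472/12,087 × $630,200 = 128,886.77.
After rounding ($25): Chaudhri $260,325; Vance $40,250; Okafor $200,725; Delacroix $128,875. Sum = $630,175.
Difference $630,200 − $630,175 = +$25 applied to largest ownership shares (Chaudhri): Chaudhri becomes $260,350.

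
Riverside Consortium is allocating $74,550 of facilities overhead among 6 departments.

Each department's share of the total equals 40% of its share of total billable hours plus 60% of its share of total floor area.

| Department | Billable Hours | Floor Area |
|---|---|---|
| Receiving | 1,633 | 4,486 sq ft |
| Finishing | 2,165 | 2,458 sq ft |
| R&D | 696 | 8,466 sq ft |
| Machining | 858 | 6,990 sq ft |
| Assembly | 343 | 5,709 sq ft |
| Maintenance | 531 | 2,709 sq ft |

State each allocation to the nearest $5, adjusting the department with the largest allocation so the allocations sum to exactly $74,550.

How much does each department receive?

Receiving: $14,330 | Finishing: $13,935 | R&D: $15,625 | Machining: $14,255 | Assembly: $9,930 | Maintenance: $6,475

Totals — billable hours 6,226, floor area 30,818.
Composite weights (40% billable hours + 60% floor area): Receiving 0.1923; Finishing 0.1869; R&D 0.2095; Machining 0.1912; Assembly 0.1332; Maintenance 0.0869.
Pro-rata amounts: Receiving 14,332.49; Finishing 13,937.07; R&D 15,621.32; Machining 14,254.93; Assembly 9,929.01; Maintenance 6,475.18.
At nearest $5: Receiving $14,330; Finishing $13,935; R&D $15,620; Machining $14,255; Assembly $9,930; Maintenance $6,475. Sum = $74,545.
Difference $74,550 − $74,545 = +$5 applied to largest allocation (R&D): R&D becomes $15,625.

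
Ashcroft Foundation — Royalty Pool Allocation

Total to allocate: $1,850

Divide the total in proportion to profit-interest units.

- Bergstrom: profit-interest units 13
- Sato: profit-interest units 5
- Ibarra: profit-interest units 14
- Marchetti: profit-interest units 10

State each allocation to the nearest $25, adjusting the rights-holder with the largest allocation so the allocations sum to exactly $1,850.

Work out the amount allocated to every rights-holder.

Combined profit-interest units = 42.
Raw shares: Bergstrom 13/42 × $1,850 = 572.62; Sato 5/42 × $1,850 = 220.24; Ibarra 14/42 × $1,850 = 616.67; Marchetti 10/42 × $1,850 = 440.48.
Rounded to nearest $25: Bergstrom $575; Sato $225; Ibarra $625; Marchetti $450. Sum = $1,875.
Difference $1,850 − $1,875 = −$25 applied to largest allocation (Ibarra): Ibarra becomes $600.

Bergstrom: $575 | Sato: $225 | Ibarra: $600 | Marchetti: $450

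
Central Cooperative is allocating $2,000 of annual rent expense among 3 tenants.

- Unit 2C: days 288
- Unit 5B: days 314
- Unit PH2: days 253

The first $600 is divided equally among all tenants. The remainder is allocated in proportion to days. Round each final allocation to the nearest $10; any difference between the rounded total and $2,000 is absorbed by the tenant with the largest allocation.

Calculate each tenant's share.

$600 shared equally gives $200 per tenant.
Remainder $1,400 by days (total 855): Unit 2C 471.58 → $470; Unit 5B 514.15 → $510; Unit PH2 414.27 → $410.
Rounding difference +$10 on remainder applied to Unit 5B.
Totals: Unit 2C $200 + $470 = $670; Unit 5B $200 + $520 = $720; Unit PH2 $200 + $410 = $610.

Unit 2C: $670; Unit 5B: $720; Unit PH2: $610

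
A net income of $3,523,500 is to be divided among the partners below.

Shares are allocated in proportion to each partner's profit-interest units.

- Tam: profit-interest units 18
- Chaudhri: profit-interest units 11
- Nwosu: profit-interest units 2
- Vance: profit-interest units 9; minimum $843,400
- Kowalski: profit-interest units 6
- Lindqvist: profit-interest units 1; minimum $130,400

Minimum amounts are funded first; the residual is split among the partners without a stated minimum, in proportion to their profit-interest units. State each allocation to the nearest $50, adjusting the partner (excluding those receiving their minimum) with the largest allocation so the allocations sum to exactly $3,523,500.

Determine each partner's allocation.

Minimums first: Vance $843,400; Lindqvist $130,400. Remaining pool $2,549,700.
Remaining pool split over remaining profit-interest units 37: Tam 1,240,394.59 → $1,240,400; Chaudhri 758,018.92 → $758,000; Nwosu 137,821.62 → $137,800; Kowalski 413,464.86 → $413,450.
Rounding difference +$50 applied to Tam → $1,240,450.

Tam: $1,240,450; Chaudhri: $758,000; Nwosu: $137,800; Vance: $843,400; Kowalski: $413,450; Lindqvist: $130,400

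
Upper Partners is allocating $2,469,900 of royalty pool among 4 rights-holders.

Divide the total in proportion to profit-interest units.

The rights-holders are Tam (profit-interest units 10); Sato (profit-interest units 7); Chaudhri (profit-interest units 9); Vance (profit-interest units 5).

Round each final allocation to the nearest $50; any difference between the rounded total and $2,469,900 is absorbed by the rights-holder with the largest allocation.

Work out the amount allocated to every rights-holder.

Tam: $796,800 · Sato: $557,700 · Chaudhri: $717,050 · Vance: $398,350

Sum of profit-interest units: 31.
Unrounded shares: Tam 10/31 × $2,469,900 = 796,741.94; Sato 7/31 × $2,469,900 = 557,719.35; Chaudhri 9/31 × $2,469,900 = 717,067.74; Vance 5/31 × $2,469,900 = 398,370.97.
Rounded to nearest $50: Tam $796,750; Sato $557,700; Chaudhri $717,050; Vance $398,350. Sum = $2,469,850.
Difference $2,469,900 − $2,469,850 = +$50 applied to largest allocation (Tam): Tam becomes $796,800.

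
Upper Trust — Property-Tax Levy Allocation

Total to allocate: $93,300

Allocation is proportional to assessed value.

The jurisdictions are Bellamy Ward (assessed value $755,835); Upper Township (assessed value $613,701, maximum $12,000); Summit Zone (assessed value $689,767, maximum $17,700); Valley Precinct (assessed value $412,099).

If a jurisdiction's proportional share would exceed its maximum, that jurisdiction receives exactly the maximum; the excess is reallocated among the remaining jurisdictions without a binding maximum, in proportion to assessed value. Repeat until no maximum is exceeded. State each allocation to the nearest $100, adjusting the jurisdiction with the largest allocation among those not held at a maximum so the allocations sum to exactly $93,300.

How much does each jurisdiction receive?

Bellamy Ward: $41,200 | Upper Township: $12,000 | Summit Zone: $17,700 | Valley Precinct: $22,400

Combined assessed value = 2,471,402.
Unconstrained shares: Bellamy Ward 28,534.17; Upper Township 23,168.35; Summit Zone 26,039.98; Valley Precinct 15,557.50.
Cap binds for Upper Township ($12,000), Summit Zone ($17,700); balance $63,600 reallocated over remaining assessed value 1,167,934.
Remaining shares: Bellamy Ward 41,159.09 → $41,200; Valley Precinct 22,440.91 → $22,400.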